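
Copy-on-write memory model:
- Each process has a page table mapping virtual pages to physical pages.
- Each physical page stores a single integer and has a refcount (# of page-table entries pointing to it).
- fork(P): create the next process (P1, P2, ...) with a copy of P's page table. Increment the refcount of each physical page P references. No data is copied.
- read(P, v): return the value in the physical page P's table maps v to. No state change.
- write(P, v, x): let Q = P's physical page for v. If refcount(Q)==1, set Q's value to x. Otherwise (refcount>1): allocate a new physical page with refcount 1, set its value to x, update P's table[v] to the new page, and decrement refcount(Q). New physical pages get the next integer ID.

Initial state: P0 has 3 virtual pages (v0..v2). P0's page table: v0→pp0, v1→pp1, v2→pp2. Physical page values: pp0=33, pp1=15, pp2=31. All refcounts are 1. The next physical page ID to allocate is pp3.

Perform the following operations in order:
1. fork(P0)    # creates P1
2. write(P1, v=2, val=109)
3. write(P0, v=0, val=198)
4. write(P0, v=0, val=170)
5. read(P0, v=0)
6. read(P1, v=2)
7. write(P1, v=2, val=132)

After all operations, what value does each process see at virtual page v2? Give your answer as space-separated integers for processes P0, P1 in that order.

Op 1: fork(P0) -> P1. 3 ppages; refcounts: pp0:2 pp1:2 pp2:2
Op 2: write(P1, v2, 109). refcount(pp2)=2>1 -> COPY to pp3. 4 ppages; refcounts: pp0:2 pp1:2 pp2:1 pp3:1
Op 3: write(P0, v0, 198). refcount(pp0)=2>1 -> COPY to pp4. 5 ppages; refcounts: pp0:1 pp1:2 pp2:1 pp3:1 pp4:1
Op 4: write(P0, v0, 170). refcount(pp4)=1 -> write in place. 5 ppages; refcounts: pp0:1 pp1:2 pp2:1 pp3:1 pp4:1
Op 5: read(P0, v0) -> 170. No state change.
Op 6: read(P1, v2) -> 109. No state change.
Op 7: write(P1, v2, 132). refcount(pp3)=1 -> write in place. 5 ppages; refcounts: pp0:1 pp1:2 pp2:1 pp3:1 pp4:1
P0: v2 -> pp2 = 31
P1: v2 -> pp3 = 132

Answer: 31 132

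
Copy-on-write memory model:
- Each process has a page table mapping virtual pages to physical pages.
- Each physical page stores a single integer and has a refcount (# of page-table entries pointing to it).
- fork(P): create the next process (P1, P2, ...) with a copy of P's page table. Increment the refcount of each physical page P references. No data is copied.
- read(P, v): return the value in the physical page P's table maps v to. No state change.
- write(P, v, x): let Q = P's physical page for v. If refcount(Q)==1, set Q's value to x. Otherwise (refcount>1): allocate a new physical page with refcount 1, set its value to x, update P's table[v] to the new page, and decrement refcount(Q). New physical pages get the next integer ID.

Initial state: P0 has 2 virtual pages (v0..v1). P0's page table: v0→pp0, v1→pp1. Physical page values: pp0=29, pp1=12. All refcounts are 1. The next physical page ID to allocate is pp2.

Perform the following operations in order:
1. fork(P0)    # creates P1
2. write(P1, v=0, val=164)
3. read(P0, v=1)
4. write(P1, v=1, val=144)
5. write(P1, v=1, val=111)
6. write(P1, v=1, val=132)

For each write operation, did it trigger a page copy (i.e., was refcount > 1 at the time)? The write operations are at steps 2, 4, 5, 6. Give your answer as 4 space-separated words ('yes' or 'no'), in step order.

Op 1: fork(P0) -> P1. 2 ppages; refcounts: pp0:2 pp1:2
Op 2: write(P1, v0, 164). refcount(pp0)=2>1 -> COPY to pp2. 3 ppages; refcounts: pp0:1 pp1:2 pp2:1
Op 3: read(P0, v1) -> 12. No state change.
Op 4: write(P1, v1, 144). refcount(pp1)=2>1 -> COPY to pp3. 4 ppages; refcounts: pp0:1 pp1:1 pp2:1 pp3:1
Op 5: write(P1, v1, 111). refcount(pp3)=1 -> write in place. 4 ppages; refcounts: pp0:1 pp1:1 pp2:1 pp3:1
Op 6: write(P1, v1, 132). refcount(pp3)=1 -> write in place. 4 ppages; refcounts: pp0:1 pp1:1 pp2:1 pp3:1

yes yes no no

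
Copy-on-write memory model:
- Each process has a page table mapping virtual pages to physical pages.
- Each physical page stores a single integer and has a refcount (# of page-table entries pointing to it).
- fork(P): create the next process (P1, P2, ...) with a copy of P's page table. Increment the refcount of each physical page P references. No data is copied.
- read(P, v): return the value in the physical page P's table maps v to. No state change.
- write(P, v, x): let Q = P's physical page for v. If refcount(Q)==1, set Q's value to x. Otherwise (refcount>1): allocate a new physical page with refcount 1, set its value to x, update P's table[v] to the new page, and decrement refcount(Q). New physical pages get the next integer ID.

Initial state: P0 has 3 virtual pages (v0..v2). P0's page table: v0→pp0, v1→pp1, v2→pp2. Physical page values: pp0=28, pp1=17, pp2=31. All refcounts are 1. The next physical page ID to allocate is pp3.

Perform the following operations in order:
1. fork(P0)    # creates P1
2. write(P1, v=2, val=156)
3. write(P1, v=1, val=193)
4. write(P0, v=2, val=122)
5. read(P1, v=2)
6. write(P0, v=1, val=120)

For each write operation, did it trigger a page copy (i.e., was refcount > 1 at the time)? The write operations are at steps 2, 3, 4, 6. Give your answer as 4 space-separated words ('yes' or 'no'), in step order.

Op 1: fork(P0) -> P1. 3 ppages; refcounts: pp0:2 pp1:2 pp2:2
Op 2: write(P1, v2, 156). refcount(pp2)=2>1 -> COPY to pp3. 4 ppages; refcounts: pp0:2 pp1:2 pp2:1 pp3:1
Op 3: write(P1, v1, 193). refcount(pp1)=2>1 -> COPY to pp4. 5 ppages; refcounts: pp0:2 pp1:1 pp2:1 pp3:1 pp4:1
Op 4: write(P0, v2, 122). refcount(pp2)=1 -> write in place. 5 ppages; refcounts: pp0:2 pp1:1 pp2:1 pp3:1 pp4:1
Op 5: read(P1, v2) -> 156. No state change.
Op 6: write(P0, v1, 120). refcount(pp1)=1 -> write in place. 5 ppages; refcounts: pp0:2 pp1:1 pp2:1 pp3:1 pp4:1

yes yes no no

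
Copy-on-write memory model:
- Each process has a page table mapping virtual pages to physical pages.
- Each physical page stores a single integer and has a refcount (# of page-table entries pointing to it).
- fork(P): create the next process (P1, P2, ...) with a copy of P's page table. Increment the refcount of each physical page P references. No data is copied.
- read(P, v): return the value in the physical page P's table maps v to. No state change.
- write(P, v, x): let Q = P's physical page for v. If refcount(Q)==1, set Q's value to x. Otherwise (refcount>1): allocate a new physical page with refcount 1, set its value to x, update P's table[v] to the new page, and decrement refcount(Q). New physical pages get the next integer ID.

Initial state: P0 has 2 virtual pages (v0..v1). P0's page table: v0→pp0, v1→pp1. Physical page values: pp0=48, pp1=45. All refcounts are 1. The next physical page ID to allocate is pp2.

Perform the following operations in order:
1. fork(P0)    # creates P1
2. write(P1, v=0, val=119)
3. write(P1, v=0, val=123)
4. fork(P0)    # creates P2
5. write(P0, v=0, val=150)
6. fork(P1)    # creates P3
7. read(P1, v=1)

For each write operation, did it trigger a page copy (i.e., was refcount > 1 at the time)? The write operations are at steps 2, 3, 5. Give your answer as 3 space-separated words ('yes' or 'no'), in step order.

Op 1: fork(P0) -> P1. 2 ppages; refcounts: pp0:2 pp1:2
Op 2: write(P1, v0, 119). refcount(pp0)=2>1 -> COPY to pp2. 3 ppages; refcounts: pp0:1 pp1:2 pp2:1
Op 3: write(P1, v0, 123). refcount(pp2)=1 -> write in place. 3 ppages; refcounts: pp0:1 pp1:2 pp2:1
Op 4: fork(P0) -> P2. 3 ppages; refcounts: pp0:2 pp1:3 pp2:1
Op 5: write(P0, v0, 150). refcount(pp0)=2>1 -> COPY to pp3. 4 ppages; refcounts: pp0:1 pp1:3 pp2:1 pp3:1
Op 6: fork(P1) -> P3. 4 ppages; refcounts: pp0:1 pp1:4 pp2:2 pp3:1
Op 7: read(P1, v1) -> 45. No state change.

yes no yes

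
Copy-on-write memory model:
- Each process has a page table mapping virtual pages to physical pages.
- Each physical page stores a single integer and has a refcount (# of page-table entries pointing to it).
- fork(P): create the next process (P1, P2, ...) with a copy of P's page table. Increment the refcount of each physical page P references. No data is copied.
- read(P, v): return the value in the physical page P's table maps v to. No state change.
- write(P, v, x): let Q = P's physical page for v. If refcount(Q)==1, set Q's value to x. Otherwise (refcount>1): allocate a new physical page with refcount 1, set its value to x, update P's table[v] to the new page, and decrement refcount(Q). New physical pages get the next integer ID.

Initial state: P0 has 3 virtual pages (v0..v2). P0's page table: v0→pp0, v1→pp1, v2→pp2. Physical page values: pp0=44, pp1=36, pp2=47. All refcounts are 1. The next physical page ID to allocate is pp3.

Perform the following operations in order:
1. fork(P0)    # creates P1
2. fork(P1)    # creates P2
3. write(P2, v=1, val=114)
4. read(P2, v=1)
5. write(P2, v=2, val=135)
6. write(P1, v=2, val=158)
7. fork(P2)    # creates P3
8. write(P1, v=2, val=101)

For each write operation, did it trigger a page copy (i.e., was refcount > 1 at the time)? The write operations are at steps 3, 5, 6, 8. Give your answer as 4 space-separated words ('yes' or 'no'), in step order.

Op 1: fork(P0) -> P1. 3 ppages; refcounts: pp0:2 pp1:2 pp2:2
Op 2: fork(P1) -> P2. 3 ppages; refcounts: pp0:3 pp1:3 pp2:3
Op 3: write(P2, v1, 114). refcount(pp1)=3>1 -> COPY to pp3. 4 ppages; refcounts: pp0:3 pp1:2 pp2:3 pp3:1
Op 4: read(P2, v1) -> 114. No state change.
Op 5: write(P2, v2, 135). refcount(pp2)=3>1 -> COPY to pp4. 5 ppages; refcounts: pp0:3 pp1:2 pp2:2 pp3:1 pp4:1
Op 6: write(P1, v2, 158). refcount(pp2)=2>1 -> COPY to pp5. 6 ppages; refcounts: pp0:3 pp1:2 pp2:1 pp3:1 pp4:1 pp5:1
Op 7: fork(P2) -> P3. 6 ppages; refcounts: pp0:4 pp1:2 pp2:1 pp3:2 pp4:2 pp5:1
Op 8: write(P1, v2, 101). refcount(pp5)=1 -> write in place. 6 ppages; refcounts: pp0:4 pp1:2 pp2:1 pp3:2 pp4:2 pp5:1

yes yes yes no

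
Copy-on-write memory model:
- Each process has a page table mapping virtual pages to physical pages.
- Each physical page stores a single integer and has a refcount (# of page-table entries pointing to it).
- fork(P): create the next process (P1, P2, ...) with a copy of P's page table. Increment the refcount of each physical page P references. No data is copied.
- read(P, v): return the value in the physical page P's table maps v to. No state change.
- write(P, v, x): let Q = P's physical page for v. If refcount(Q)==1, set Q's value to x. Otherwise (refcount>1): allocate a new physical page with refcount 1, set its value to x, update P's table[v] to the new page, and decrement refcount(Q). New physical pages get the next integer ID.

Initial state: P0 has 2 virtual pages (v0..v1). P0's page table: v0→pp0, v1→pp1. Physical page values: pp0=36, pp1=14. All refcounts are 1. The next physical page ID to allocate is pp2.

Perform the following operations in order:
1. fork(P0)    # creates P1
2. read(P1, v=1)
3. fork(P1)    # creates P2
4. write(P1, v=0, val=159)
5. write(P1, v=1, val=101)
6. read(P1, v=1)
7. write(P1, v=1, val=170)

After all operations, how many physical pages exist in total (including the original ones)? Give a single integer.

Op 1: fork(P0) -> P1. 2 ppages; refcounts: pp0:2 pp1:2
Op 2: read(P1, v1) -> 14. No state change.
Op 3: fork(P1) -> P2. 2 ppages; refcounts: pp0:3 pp1:3
Op 4: write(P1, v0, 159). refcount(pp0)=3>1 -> COPY to pp2. 3 ppages; refcounts: pp0:2 pp1:3 pp2:1
Op 5: write(P1, v1, 101). refcount(pp1)=3>1 -> COPY to pp3. 4 ppages; refcounts: pp0:2 pp1:2 pp2:1 pp3:1
Op 6: read(P1, v1) -> 101. No state change.
Op 7: write(P1, v1, 170). refcount(pp3)=1 -> write in place. 4 ppages; refcounts: pp0:2 pp1:2 pp2:1 pp3:1

Answer: 4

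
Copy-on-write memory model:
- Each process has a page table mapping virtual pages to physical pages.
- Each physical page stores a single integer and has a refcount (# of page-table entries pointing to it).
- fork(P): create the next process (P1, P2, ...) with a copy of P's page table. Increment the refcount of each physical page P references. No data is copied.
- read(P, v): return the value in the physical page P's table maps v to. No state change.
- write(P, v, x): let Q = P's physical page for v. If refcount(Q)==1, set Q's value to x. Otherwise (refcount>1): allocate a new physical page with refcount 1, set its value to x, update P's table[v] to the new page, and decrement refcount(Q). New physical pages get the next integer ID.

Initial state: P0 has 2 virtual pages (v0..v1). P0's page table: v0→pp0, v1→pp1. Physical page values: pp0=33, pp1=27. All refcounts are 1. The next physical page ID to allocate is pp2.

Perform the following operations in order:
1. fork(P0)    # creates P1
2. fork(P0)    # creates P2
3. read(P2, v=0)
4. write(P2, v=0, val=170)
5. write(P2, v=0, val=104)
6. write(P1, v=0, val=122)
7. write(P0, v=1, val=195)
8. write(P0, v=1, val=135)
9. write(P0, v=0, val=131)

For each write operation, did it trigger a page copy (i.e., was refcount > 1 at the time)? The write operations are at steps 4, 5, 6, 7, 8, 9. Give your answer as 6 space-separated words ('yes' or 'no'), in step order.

Op 1: fork(P0) -> P1. 2 ppages; refcounts: pp0:2 pp1:2
Op 2: fork(P0) -> P2. 2 ppages; refcounts: pp0:3 pp1:3
Op 3: read(P2, v0) -> 33. No state change.
Op 4: write(P2, v0, 170). refcount(pp0)=3>1 -> COPY to pp2. 3 ppages; refcounts: pp0:2 pp1:3 pp2:1
Op 5: write(P2, v0, 104). refcount(pp2)=1 -> write in place. 3 ppages; refcounts: pp0:2 pp1:3 pp2:1
Op 6: write(P1, v0, 122). refcount(pp0)=2>1 -> COPY to pp3. 4 ppages; refcounts: pp0:1 pp1:3 pp2:1 pp3:1
Op 7: write(P0, v1, 195). refcount(pp1)=3>1 -> COPY to pp4. 5 ppages; refcounts: pp0:1 pp1:2 pp2:1 pp3:1 pp4:1
Op 8: write(P0, v1, 135). refcount(pp4)=1 -> write in place. 5 ppages; refcounts: pp0:1 pp1:2 pp2:1 pp3:1 pp4:1
Op 9: write(P0, v0, 131). refcount(pp0)=1 -> write in place. 5 ppages; refcounts: pp0:1 pp1:2 pp2:1 pp3:1 pp4:1

yes no yes yes no no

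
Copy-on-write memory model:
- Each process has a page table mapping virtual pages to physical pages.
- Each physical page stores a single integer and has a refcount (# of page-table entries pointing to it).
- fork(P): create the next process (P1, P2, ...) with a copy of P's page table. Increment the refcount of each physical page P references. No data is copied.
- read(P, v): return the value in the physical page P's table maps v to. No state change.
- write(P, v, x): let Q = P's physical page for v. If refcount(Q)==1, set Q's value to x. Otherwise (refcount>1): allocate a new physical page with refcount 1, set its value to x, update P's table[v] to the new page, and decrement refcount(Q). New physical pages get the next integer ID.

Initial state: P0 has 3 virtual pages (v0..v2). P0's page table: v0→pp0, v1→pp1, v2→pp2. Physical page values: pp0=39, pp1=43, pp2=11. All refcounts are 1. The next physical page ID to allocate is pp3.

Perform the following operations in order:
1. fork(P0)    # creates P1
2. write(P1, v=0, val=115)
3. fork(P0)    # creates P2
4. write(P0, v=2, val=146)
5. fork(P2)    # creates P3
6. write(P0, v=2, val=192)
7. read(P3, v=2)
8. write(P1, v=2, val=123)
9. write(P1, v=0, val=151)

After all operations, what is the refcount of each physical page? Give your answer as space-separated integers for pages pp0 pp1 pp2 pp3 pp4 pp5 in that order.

Op 1: fork(P0) -> P1. 3 ppages; refcounts: pp0:2 pp1:2 pp2:2
Op 2: write(P1, v0, 115). refcount(pp0)=2>1 -> COPY to pp3. 4 ppages; refcounts: pp0:1 pp1:2 pp2:2 pp3:1
Op 3: fork(P0) -> P2. 4 ppages; refcounts: pp0:2 pp1:3 pp2:3 pp3:1
Op 4: write(P0, v2, 146). refcount(pp2)=3>1 -> COPY to pp4. 5 ppages; refcounts: pp0:2 pp1:3 pp2:2 pp3:1 pp4:1
Op 5: fork(P2) -> P3. 5 ppages; refcounts: pp0:3 pp1:4 pp2:3 pp3:1 pp4:1
Op 6: write(P0, v2, 192). refcount(pp4)=1 -> write in place. 5 ppages; refcounts: pp0:3 pp1:4 pp2:3 pp3:1 pp4:1
Op 7: read(P3, v2) -> 11. No state change.
Op 8: write(P1, v2, 123). refcount(pp2)=3>1 -> COPY to pp5. 6 ppages; refcounts: pp0:3 pp1:4 pp2:2 pp3:1 pp4:1 pp5:1
Op 9: write(P1, v0, 151). refcount(pp3)=1 -> write in place. 6 ppages; refcounts: pp0:3 pp1:4 pp2:2 pp3:1 pp4:1 pp5:1

Answer: 3 4 2 1 1 1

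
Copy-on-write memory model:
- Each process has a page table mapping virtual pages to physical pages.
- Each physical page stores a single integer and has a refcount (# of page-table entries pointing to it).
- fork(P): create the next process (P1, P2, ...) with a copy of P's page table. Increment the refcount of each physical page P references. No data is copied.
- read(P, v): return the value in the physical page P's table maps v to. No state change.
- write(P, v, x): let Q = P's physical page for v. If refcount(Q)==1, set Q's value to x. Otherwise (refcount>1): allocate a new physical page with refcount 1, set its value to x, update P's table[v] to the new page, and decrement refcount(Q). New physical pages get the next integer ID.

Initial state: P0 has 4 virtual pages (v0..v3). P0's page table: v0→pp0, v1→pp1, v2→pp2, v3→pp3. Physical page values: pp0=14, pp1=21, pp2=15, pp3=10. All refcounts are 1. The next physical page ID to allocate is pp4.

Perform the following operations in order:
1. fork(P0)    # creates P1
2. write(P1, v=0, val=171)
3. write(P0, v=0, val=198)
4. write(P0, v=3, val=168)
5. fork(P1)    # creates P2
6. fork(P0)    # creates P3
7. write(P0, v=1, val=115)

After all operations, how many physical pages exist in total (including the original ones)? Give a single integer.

Answer: 7

Derivation:
Op 1: fork(P0) -> P1. 4 ppages; refcounts: pp0:2 pp1:2 pp2:2 pp3:2
Op 2: write(P1, v0, 171). refcount(pp0)=2>1 -> COPY to pp4. 5 ppages; refcounts: pp0:1 pp1:2 pp2:2 pp3:2 pp4:1
Op 3: write(P0, v0, 198). refcount(pp0)=1 -> write in place. 5 ppages; refcounts: pp0:1 pp1:2 pp2:2 pp3:2 pp4:1
Op 4: write(P0, v3, 168). refcount(pp3)=2>1 -> COPY to pp5. 6 ppages; refcounts: pp0:1 pp1:2 pp2:2 pp3:1 pp4:1 pp5:1
Op 5: fork(P1) -> P2. 6 ppages; refcounts: pp0:1 pp1:3 pp2:3 pp3:2 pp4:2 pp5:1
Op 6: fork(P0) -> P3. 6 ppages; refcounts: pp0:2 pp1:4 pp2:4 pp3:2 pp4:2 pp5:2
Op 7: write(P0, v1, 115). refcount(pp1)=4>1 -> COPY to pp6. 7 ppages; refcounts: pp0:2 pp1:3 pp2:4 pp3:2 pp4:2 pp5:2 pp6:1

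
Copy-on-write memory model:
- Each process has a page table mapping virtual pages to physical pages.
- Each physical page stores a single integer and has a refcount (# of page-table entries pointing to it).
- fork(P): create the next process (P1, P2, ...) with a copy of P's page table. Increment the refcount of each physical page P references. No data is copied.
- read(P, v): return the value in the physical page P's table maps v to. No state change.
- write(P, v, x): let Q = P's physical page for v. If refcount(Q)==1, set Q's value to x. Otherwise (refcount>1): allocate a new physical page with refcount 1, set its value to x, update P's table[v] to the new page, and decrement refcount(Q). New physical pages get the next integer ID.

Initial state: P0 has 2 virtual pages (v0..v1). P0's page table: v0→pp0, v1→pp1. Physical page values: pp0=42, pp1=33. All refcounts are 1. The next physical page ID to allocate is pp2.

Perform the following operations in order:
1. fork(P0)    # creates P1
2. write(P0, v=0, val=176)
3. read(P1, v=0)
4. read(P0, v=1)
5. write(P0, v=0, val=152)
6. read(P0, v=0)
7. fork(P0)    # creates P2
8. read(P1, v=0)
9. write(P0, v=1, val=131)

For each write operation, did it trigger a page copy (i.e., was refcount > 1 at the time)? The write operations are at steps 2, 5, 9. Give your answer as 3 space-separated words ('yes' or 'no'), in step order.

Op 1: fork(P0) -> P1. 2 ppages; refcounts: pp0:2 pp1:2
Op 2: write(P0, v0, 176). refcount(pp0)=2>1 -> COPY to pp2. 3 ppages; refcounts: pp0:1 pp1:2 pp2:1
Op 3: read(P1, v0) -> 42. No state change.
Op 4: read(P0, v1) -> 33. No state change.
Op 5: write(P0, v0, 152). refcount(pp2)=1 -> write in place. 3 ppages; refcounts: pp0:1 pp1:2 pp2:1
Op 6: read(P0, v0) -> 152. No state change.
Op 7: fork(P0) -> P2. 3 ppages; refcounts: pp0:1 pp1:3 pp2:2
Op 8: read(P1, v0) -> 42. No state change.
Op 9: write(P0, v1, 131). refcount(pp1)=3>1 -> COPY to pp3. 4 ppages; refcounts: pp0:1 pp1:2 pp2:2 pp3:1

yes no yes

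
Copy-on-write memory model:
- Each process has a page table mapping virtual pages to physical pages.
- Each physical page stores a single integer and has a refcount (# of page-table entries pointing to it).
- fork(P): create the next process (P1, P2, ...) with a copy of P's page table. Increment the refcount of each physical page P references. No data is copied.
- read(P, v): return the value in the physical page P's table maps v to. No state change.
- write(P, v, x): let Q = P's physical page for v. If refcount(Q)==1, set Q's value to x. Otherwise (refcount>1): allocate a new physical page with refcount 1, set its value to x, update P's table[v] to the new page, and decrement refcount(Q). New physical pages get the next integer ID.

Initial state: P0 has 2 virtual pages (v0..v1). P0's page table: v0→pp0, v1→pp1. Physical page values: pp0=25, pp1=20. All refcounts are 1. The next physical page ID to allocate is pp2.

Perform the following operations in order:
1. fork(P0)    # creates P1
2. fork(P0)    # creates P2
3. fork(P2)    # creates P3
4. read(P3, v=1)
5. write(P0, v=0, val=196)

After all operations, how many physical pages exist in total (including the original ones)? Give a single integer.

Op 1: fork(P0) -> P1. 2 ppages; refcounts: pp0:2 pp1:2
Op 2: fork(P0) -> P2. 2 ppages; refcounts: pp0:3 pp1:3
Op 3: fork(P2) -> P3. 2 ppages; refcounts: pp0:4 pp1:4
Op 4: read(P3, v1) -> 20. No state change.
Op 5: write(P0, v0, 196). refcount(pp0)=4>1 -> COPY to pp2. 3 ppages; refcounts: pp0:3 pp1:4 pp2:1

Answer: 3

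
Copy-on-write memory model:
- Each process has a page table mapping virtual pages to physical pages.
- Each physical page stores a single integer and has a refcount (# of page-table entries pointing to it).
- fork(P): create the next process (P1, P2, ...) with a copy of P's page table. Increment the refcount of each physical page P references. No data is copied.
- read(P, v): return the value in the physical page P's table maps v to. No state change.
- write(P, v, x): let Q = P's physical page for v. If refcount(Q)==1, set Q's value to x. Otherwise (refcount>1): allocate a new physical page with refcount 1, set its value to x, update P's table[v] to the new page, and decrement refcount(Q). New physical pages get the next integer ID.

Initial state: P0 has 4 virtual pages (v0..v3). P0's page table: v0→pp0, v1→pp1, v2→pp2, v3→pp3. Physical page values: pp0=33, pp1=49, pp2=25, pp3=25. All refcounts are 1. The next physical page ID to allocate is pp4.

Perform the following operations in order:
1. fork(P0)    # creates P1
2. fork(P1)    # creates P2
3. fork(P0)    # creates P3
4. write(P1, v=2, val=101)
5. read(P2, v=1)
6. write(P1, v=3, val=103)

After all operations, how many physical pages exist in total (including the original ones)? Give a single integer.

Op 1: fork(P0) -> P1. 4 ppages; refcounts: pp0:2 pp1:2 pp2:2 pp3:2
Op 2: fork(P1) -> P2. 4 ppages; refcounts: pp0:3 pp1:3 pp2:3 pp3:3
Op 3: fork(P0) -> P3. 4 ppages; refcounts: pp0:4 pp1:4 pp2:4 pp3:4
Op 4: write(P1, v2, 101). refcount(pp2)=4>1 -> COPY to pp4. 5 ppages; refcounts: pp0:4 pp1:4 pp2:3 pp3:4 pp4:1
Op 5: read(P2, v1) -> 49. No state change.
Op 6: write(P1, v3, 103). refcount(pp3)=4>1 -> COPY to pp5. 6 ppages; refcounts: pp0:4 pp1:4 pp2:3 pp3:3 pp4:1 pp5:1

Answer: 6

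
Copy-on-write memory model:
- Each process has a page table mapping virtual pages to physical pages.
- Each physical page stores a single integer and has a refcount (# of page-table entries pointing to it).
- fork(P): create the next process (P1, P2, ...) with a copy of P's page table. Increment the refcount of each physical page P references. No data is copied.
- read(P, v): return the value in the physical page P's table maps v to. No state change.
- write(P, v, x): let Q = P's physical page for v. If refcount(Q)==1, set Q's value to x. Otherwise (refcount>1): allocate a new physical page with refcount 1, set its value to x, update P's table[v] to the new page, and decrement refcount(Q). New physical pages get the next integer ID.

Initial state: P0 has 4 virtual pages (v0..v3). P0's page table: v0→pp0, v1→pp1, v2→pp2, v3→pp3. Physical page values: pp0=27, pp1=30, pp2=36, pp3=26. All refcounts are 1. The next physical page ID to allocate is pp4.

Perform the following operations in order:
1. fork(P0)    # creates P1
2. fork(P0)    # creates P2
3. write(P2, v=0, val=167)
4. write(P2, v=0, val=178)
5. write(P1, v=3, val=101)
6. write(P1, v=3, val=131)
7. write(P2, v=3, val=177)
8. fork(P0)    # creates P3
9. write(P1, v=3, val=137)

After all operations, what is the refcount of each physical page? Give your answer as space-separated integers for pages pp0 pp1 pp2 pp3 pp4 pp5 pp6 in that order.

Answer: 3 4 4 2 1 1 1

Derivation:
Op 1: fork(P0) -> P1. 4 ppages; refcounts: pp0:2 pp1:2 pp2:2 pp3:2
Op 2: fork(P0) -> P2. 4 ppages; refcounts: pp0:3 pp1:3 pp2:3 pp3:3
Op 3: write(P2, v0, 167). refcount(pp0)=3>1 -> COPY to pp4. 5 ppages; refcounts: pp0:2 pp1:3 pp2:3 pp3:3 pp4:1
Op 4: write(P2, v0, 178). refcount(pp4)=1 -> write in place. 5 ppages; refcounts: pp0:2 pp1:3 pp2:3 pp3:3 pp4:1
Op 5: write(P1, v3, 101). refcount(pp3)=3>1 -> COPY to pp5. 6 ppages; refcounts: pp0:2 pp1:3 pp2:3 pp3:2 pp4:1 pp5:1
Op 6: write(P1, v3, 131). refcount(pp5)=1 -> write in place. 6 ppages; refcounts: pp0:2 pp1:3 pp2:3 pp3:2 pp4:1 pp5:1
Op 7: write(P2, v3, 177). refcount(pp3)=2>1 -> COPY to pp6. 7 ppages; refcounts: pp0:2 pp1:3 pp2:3 pp3:1 pp4:1 pp5:1 pp6:1
Op 8: fork(P0) -> P3. 7 ppages; refcounts: pp0:3 pp1:4 pp2:4 pp3:2 pp4:1 pp5:1 pp6:1
Op 9: write(P1, v3, 137). refcount(pp5)=1 -> write in place. 7 ppages; refcounts: pp0:3 pp1:4 pp2:4 pp3:2 pp4:1 pp5:1 pp6:1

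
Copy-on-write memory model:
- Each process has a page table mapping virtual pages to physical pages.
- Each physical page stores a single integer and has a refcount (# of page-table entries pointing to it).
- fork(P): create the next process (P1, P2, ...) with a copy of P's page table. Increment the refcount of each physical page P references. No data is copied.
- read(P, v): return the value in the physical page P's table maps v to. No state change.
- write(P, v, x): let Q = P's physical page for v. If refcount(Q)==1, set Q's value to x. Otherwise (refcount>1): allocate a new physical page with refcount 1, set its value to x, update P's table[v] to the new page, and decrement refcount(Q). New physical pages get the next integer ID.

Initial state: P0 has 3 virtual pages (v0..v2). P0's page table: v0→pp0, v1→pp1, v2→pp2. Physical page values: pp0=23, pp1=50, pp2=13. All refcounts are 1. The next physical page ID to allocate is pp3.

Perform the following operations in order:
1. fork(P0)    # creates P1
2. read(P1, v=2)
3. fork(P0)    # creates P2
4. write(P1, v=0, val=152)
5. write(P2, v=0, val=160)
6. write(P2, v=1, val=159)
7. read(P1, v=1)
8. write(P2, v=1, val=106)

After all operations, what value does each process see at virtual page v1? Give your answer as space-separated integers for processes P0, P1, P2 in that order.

Answer: 50 50 106

Derivation:
Op 1: fork(P0) -> P1. 3 ppages; refcounts: pp0:2 pp1:2 pp2:2
Op 2: read(P1, v2) -> 13. No state change.
Op 3: fork(P0) -> P2. 3 ppages; refcounts: pp0:3 pp1:3 pp2:3
Op 4: write(P1, v0, 152). refcount(pp0)=3>1 -> COPY to pp3. 4 ppages; refcounts: pp0:2 pp1:3 pp2:3 pp3:1
Op 5: write(P2, v0, 160). refcount(pp0)=2>1 -> COPY to pp4. 5 ppages; refcounts: pp0:1 pp1:3 pp2:3 pp3:1 pp4:1
Op 6: write(P2, v1, 159). refcount(pp1)=3>1 -> COPY to pp5. 6 ppages; refcounts: pp0:1 pp1:2 pp2:3 pp3:1 pp4:1 pp5:1
Op 7: read(P1, v1) -> 50. No state change.
Op 8: write(P2, v1, 106). refcount(pp5)=1 -> write in place. 6 ppages; refcounts: pp0:1 pp1:2 pp2:3 pp3:1 pp4:1 pp5:1
P0: v1 -> pp1 = 50
P1: v1 -> pp1 = 50
P2: v1 -> pp5 = 106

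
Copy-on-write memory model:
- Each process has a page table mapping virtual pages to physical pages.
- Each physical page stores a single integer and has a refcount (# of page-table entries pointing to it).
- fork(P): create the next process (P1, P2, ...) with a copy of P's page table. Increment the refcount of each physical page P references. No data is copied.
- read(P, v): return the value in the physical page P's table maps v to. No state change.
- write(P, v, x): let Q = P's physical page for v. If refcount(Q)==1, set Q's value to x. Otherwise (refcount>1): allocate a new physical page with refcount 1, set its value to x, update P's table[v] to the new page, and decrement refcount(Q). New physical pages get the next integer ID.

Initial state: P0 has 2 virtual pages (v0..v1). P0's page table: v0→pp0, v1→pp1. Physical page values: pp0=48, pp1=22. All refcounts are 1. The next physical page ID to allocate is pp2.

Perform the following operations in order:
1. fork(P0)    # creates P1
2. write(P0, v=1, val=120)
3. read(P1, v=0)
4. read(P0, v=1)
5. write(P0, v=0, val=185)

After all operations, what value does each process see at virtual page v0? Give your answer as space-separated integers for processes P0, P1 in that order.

Op 1: fork(P0) -> P1. 2 ppages; refcounts: pp0:2 pp1:2
Op 2: write(P0, v1, 120). refcount(pp1)=2>1 -> COPY to pp2. 3 ppages; refcounts: pp0:2 pp1:1 pp2:1
Op 3: read(P1, v0) -> 48. No state change.
Op 4: read(P0, v1) -> 120. No state change.
Op 5: write(P0, v0, 185). refcount(pp0)=2>1 -> COPY to pp3. 4 ppages; refcounts: pp0:1 pp1:1 pp2:1 pp3:1
P0: v0 -> pp3 = 185
P1: v0 -> pp0 = 48

Answer: 185 48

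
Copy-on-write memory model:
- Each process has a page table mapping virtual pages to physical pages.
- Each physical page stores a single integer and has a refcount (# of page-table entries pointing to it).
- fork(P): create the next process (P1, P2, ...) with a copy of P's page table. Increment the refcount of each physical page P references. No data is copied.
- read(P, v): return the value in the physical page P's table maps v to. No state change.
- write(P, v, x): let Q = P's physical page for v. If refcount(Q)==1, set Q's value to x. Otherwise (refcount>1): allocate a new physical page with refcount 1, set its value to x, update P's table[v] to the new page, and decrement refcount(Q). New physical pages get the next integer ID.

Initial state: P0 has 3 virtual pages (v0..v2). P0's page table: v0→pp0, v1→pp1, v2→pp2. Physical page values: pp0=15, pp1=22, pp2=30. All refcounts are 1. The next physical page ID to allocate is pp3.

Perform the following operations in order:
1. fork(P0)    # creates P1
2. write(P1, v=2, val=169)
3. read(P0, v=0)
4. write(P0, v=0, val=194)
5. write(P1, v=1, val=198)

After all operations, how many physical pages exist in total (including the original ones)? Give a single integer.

Answer: 6

Derivation:
Op 1: fork(P0) -> P1. 3 ppages; refcounts: pp0:2 pp1:2 pp2:2
Op 2: write(P1, v2, 169). refcount(pp2)=2>1 -> COPY to pp3. 4 ppages; refcounts: pp0:2 pp1:2 pp2:1 pp3:1
Op 3: read(P0, v0) -> 15. No state change.
Op 4: write(P0, v0, 194). refcount(pp0)=2>1 -> COPY to pp4. 5 ppages; refcounts: pp0:1 pp1:2 pp2:1 pp3:1 pp4:1
Op 5: write(P1, v1, 198). refcount(pp1)=2>1 -> COPY to pp5. 6 ppages; refcounts: pp0:1 pp1:1 pp2:1 pp3:1 pp4:1 pp5:1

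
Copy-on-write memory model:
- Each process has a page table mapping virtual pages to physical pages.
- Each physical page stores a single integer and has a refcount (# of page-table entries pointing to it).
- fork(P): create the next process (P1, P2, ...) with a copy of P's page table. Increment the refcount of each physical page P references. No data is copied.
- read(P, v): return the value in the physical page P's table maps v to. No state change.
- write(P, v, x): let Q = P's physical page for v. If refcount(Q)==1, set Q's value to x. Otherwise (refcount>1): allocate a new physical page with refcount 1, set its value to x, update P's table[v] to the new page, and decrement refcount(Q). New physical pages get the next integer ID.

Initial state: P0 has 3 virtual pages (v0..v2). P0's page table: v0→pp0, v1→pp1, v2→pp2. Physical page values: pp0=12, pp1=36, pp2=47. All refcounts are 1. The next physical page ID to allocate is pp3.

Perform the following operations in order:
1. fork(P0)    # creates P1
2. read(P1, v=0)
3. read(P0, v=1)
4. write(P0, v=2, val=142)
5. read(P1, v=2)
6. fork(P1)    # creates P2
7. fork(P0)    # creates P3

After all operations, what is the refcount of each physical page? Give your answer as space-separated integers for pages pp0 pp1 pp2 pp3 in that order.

Op 1: fork(P0) -> P1. 3 ppages; refcounts: pp0:2 pp1:2 pp2:2
Op 2: read(P1, v0) -> 12. No state change.
Op 3: read(P0, v1) -> 36. No state change.
Op 4: write(P0, v2, 142). refcount(pp2)=2>1 -> COPY to pp3. 4 ppages; refcounts: pp0:2 pp1:2 pp2:1 pp3:1
Op 5: read(P1, v2) -> 47. No state change.
Op 6: fork(P1) -> P2. 4 ppages; refcounts: pp0:3 pp1:3 pp2:2 pp3:1
Op 7: fork(P0) -> P3. 4 ppages; refcounts: pp0:4 pp1:4 pp2:2 pp3:2

Answer: 4 4 2 2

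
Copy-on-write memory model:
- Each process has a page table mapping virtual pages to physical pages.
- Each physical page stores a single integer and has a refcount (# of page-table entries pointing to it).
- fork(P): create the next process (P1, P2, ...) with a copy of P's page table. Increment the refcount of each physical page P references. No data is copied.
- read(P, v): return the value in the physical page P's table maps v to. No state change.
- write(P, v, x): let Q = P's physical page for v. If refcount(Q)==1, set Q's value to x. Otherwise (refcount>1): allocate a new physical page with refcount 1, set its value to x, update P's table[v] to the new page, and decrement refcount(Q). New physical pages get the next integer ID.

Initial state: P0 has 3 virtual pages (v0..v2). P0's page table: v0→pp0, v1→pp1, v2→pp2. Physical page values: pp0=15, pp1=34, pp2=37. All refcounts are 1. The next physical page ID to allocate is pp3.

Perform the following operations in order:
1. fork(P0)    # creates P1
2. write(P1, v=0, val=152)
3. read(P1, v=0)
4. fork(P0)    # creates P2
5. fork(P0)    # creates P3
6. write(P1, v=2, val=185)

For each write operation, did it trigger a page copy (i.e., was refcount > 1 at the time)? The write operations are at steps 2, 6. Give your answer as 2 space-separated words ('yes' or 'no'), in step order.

Op 1: fork(P0) -> P1. 3 ppages; refcounts: pp0:2 pp1:2 pp2:2
Op 2: write(P1, v0, 152). refcount(pp0)=2>1 -> COPY to pp3. 4 ppages; refcounts: pp0:1 pp1:2 pp2:2 pp3:1
Op 3: read(P1, v0) -> 152. No state change.
Op 4: fork(P0) -> P2. 4 ppages; refcounts: pp0:2 pp1:3 pp2:3 pp3:1
Op 5: fork(P0) -> P3. 4 ppages; refcounts: pp0:3 pp1:4 pp2:4 pp3:1
Op 6: write(P1, v2, 185). refcount(pp2)=4>1 -> COPY to pp4. 5 ppages; refcounts: pp0:3 pp1:4 pp2:3 pp3:1 pp4:1

yes yes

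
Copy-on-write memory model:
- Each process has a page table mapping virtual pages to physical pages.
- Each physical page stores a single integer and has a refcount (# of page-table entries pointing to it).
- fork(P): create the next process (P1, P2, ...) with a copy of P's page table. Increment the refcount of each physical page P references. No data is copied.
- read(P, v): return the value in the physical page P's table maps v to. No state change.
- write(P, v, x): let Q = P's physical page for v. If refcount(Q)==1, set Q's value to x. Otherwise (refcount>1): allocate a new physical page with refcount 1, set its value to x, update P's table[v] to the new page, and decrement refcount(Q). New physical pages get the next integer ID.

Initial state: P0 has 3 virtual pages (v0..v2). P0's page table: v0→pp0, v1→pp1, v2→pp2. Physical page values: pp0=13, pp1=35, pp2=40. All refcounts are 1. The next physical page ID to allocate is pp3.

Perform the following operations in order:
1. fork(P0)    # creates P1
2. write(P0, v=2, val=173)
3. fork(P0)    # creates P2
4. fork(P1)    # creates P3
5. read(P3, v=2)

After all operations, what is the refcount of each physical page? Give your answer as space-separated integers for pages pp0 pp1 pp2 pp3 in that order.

Op 1: fork(P0) -> P1. 3 ppages; refcounts: pp0:2 pp1:2 pp2:2
Op 2: write(P0, v2, 173). refcount(pp2)=2>1 -> COPY to pp3. 4 ppages; refcounts: pp0:2 pp1:2 pp2:1 pp3:1
Op 3: fork(P0) -> P2. 4 ppages; refcounts: pp0:3 pp1:3 pp2:1 pp3:2
Op 4: fork(P1) -> P3. 4 ppages; refcounts: pp0:4 pp1:4 pp2:2 pp3:2
Op 5: read(P3, v2) -> 40. No state change.

Answer: 4 4 2 2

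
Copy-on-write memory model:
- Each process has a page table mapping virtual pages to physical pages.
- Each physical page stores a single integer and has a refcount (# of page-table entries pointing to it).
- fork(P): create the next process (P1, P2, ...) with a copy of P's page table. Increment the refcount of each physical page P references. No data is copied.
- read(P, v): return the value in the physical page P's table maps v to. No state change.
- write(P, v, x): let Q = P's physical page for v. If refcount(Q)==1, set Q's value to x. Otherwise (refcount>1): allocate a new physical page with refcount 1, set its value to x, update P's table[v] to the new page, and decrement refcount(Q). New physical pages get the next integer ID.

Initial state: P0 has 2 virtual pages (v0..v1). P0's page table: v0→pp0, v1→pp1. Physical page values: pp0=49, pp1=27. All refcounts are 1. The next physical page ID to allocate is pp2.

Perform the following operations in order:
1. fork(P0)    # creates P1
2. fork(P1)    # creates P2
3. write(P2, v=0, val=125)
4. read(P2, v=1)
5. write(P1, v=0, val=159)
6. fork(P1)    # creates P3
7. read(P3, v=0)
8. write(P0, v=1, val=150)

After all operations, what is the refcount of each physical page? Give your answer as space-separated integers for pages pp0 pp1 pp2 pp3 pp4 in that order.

Op 1: fork(P0) -> P1. 2 ppages; refcounts: pp0:2 pp1:2
Op 2: fork(P1) -> P2. 2 ppages; refcounts: pp0:3 pp1:3
Op 3: write(P2, v0, 125). refcount(pp0)=3>1 -> COPY to pp2. 3 ppages; refcounts: pp0:2 pp1:3 pp2:1
Op 4: read(P2, v1) -> 27. No state change.
Op 5: write(P1, v0, 159). refcount(pp0)=2>1 -> COPY to pp3. 4 ppages; refcounts: pp0:1 pp1:3 pp2:1 pp3:1
Op 6: fork(P1) -> P3. 4 ppages; refcounts: pp0:1 pp1:4 pp2:1 pp3:2
Op 7: read(P3, v0) -> 159. No state change.
Op 8: write(P0, v1, 150). refcount(pp1)=4>1 -> COPY to pp4. 5 ppages; refcounts: pp0:1 pp1:3 pp2:1 pp3:2 pp4:1

Answer: 1 3 1 2 1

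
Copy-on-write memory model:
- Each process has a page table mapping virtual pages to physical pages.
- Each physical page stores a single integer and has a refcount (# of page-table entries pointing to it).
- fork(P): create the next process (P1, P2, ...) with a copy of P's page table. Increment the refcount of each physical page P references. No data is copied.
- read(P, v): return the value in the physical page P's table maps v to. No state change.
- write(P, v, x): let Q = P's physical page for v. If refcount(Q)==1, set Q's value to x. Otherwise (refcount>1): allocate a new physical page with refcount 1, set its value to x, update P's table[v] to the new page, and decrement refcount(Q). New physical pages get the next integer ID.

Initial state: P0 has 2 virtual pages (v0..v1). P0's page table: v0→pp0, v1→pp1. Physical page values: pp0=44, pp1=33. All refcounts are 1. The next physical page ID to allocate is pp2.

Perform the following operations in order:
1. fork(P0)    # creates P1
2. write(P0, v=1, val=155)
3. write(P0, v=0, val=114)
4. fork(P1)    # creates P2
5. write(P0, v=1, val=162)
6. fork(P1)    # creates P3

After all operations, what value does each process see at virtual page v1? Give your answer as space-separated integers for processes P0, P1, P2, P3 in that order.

Op 1: fork(P0) -> P1. 2 ppages; refcounts: pp0:2 pp1:2
Op 2: write(P0, v1, 155). refcount(pp1)=2>1 -> COPY to pp2. 3 ppages; refcounts: pp0:2 pp1:1 pp2:1
Op 3: write(P0, v0, 114). refcount(pp0)=2>1 -> COPY to pp3. 4 ppages; refcounts: pp0:1 pp1:1 pp2:1 pp3:1
Op 4: fork(P1) -> P2. 4 ppages; refcounts: pp0:2 pp1:2 pp2:1 pp3:1
Op 5: write(P0, v1, 162). refcount(pp2)=1 -> write in place. 4 ppages; refcounts: pp0:2 pp1:2 pp2:1 pp3:1
Op 6: fork(P1) -> P3. 4 ppages; refcounts: pp0:3 pp1:3 pp2:1 pp3:1
P0: v1 -> pp2 = 162
P1: v1 -> pp1 = 33
P2: v1 -> pp1 = 33
P3: v1 -> pp1 = 33

Answer: 162 33 33 33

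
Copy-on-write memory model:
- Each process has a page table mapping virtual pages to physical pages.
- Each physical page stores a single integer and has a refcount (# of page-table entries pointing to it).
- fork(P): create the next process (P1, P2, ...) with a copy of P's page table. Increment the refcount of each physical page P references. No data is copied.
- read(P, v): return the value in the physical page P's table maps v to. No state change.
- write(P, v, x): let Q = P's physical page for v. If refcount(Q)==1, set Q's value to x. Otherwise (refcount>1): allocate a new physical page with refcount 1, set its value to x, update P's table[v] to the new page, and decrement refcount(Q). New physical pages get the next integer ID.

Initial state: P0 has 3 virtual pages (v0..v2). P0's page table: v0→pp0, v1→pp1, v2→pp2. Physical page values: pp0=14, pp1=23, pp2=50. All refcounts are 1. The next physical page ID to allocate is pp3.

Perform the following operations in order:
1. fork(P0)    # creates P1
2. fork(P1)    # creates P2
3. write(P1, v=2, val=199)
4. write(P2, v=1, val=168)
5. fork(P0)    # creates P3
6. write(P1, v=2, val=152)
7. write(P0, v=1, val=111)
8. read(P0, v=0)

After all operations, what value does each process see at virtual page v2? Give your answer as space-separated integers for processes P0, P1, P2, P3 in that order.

Answer: 50 152 50 50

Derivation:
Op 1: fork(P0) -> P1. 3 ppages; refcounts: pp0:2 pp1:2 pp2:2
Op 2: fork(P1) -> P2. 3 ppages; refcounts: pp0:3 pp1:3 pp2:3
Op 3: write(P1, v2, 199). refcount(pp2)=3>1 -> COPY to pp3. 4 ppages; refcounts: pp0:3 pp1:3 pp2:2 pp3:1
Op 4: write(P2, v1, 168). refcount(pp1)=3>1 -> COPY to pp4. 5 ppages; refcounts: pp0:3 pp1:2 pp2:2 pp3:1 pp4:1
Op 5: fork(P0) -> P3. 5 ppages; refcounts: pp0:4 pp1:3 pp2:3 pp3:1 pp4:1
Op 6: write(P1, v2, 152). refcount(pp3)=1 -> write in place. 5 ppages; refcounts: pp0:4 pp1:3 pp2:3 pp3:1 pp4:1
Op 7: write(P0, v1, 111). refcount(pp1)=3>1 -> COPY to pp5. 6 ppages; refcounts: pp0:4 pp1:2 pp2:3 pp3:1 pp4:1 pp5:1
Op 8: read(P0, v0) -> 14. No state change.
P0: v2 -> pp2 = 50
P1: v2 -> pp3 = 152
P2: v2 -> pp2 = 50
P3: v2 -> pp2 = 50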